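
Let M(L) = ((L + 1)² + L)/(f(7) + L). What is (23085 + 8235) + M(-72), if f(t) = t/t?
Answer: 2218751/71 ≈ 31250.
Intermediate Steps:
f(t) = 1
M(L) = (L + (1 + L)²)/(1 + L) (M(L) = ((L + 1)² + L)/(1 + L) = ((1 + L)² + L)/(1 + L) = (L + (1 + L)²)/(1 + L))
(23085 + 8235) + M(-72) = (23085 + 8235) + (1 - 72 - 72/(1 - 72)) = 31320 + (1 - 72 - 72/(-71)) = 31320 + (1 - 72 - 72*(-1/71)) = 31320 + (1 - 72 + 72/71) = 31320 - 4969/71 = 2218751/71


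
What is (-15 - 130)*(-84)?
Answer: 12180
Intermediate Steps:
(-15 - 130)*(-84) = -145*(-84) = 12180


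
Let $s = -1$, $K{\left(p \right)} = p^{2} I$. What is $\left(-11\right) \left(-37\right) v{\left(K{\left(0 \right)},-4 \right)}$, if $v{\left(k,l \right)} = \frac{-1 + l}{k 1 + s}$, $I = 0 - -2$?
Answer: $2035$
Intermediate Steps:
$I = 2$ ($I = 0 + 2 = 2$)
$K{\left(p \right)} = 2 p^{2}$ ($K{\left(p \right)} = p^{2} \cdot 2 = 2 p^{2}$)
$v{\left(k,l \right)} = \frac{-1 + l}{-1 + k}$ ($v{\left(k,l \right)} = \frac{-1 + l}{k 1 - 1} = \frac{-1 + l}{k - 1} = \frac{-1 + l}{-1 + k}$)
$\left(-11\right) \left(-37\right) v{\left(K{\left(0 \right)},-4 \right)} = \left(-11\right) \left(-37\right) \frac{-1 - 4}{-1 + 2 \cdot 0^{2}} = 407 \frac{1}{-1 + 2 \cdot 0} \left(-5\right) = 407 \frac{1}{-1 + 0} \left(-5\right) = 407 \frac{1}{-1} \left(-5\right) = 407 \left(\left(-1\right) \left(-5\right)\right) = 407 \cdot 5 = 2035$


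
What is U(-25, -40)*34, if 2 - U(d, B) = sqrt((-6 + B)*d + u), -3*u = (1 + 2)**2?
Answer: 68 - 34*sqrt(1147) ≈ -1083.5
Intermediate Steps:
u = -3 (u = -(1 + 2)**2/3 = -1/3*3**2 = -1/3*9 = -3)
U(d, B) = 2 - sqrt(-3 + d*(-6 + B)) (U(d, B) = 2 - sqrt((-6 + B)*d - 3) = 2 - sqrt(d*(-6 + B) - 3) = 2 - sqrt(-3 + d*(-6 + B)))
U(-25, -40)*34 = (2 - sqrt(-3 - 6*(-25) - 40*(-25)))*34 = (2 - sqrt(-3 + 150 + 1000))*34 = (2 - sqrt(1147))*34 = 68 - 34*sqrt(1147)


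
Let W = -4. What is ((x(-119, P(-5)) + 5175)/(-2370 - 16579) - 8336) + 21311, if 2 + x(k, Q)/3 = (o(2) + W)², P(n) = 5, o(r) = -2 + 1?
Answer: 245858031/18949 ≈ 12975.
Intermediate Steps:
o(r) = -1
x(k, Q) = 69 (x(k, Q) = -6 + 3*(-1 - 4)² = -6 + 3*(-5)² = -6 + 3*25 = -6 + 75 = 69)
((x(-119, P(-5)) + 5175)/(-2370 - 16579) - 8336) + 21311 = ((69 + 5175)/(-2370 - 16579) - 8336) + 21311 = (5244/(-18949) - 8336) + 21311 = (5244*(-1/18949) - 8336) + 21311 = (-5244/18949 - 8336) + 21311 = -157964108/18949 + 21311 = 245858031/18949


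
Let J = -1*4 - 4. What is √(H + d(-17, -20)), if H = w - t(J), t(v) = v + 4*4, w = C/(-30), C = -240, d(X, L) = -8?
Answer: 2*I*√2 ≈ 2.8284*I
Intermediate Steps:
J = -8 (J = -4 - 4 = -8)
w = 8 (w = -240/(-30) = -240*(-1/30) = 8)
t(v) = 16 + v (t(v) = v + 16 = 16 + v)
H = 0 (H = 8 - (16 - 8) = 8 - 1*8 = 8 - 8 = 0)
√(H + d(-17, -20)) = √(0 - 8) = √(-8) = 2*I*√2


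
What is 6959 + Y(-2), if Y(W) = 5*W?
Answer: 6949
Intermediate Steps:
6959 + Y(-2) = 6959 + 5*(-2) = 6959 - 10 = 6949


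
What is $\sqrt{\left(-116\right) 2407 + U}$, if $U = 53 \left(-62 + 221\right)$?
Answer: $i \sqrt{270785} \approx 520.37 i$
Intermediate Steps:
$U = 8427$ ($U = 53 \cdot 159 = 8427$)
$\sqrt{\left(-116\right) 2407 + U} = \sqrt{\left(-116\right) 2407 + 8427} = \sqrt{-279212 + 8427} = \sqrt{-270785} = i \sqrt{270785}$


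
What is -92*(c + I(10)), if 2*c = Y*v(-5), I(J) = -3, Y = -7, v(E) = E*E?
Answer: 8326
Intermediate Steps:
v(E) = E²
c = -175/2 (c = (-7*(-5)²)/2 = (-7*25)/2 = (½)*(-175) = -175/2 ≈ -87.500)
-92*(c + I(10)) = -92*(-175/2 - 3) = -92*(-181/2) = 8326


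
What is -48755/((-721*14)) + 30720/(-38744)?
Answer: 4027745/997658 ≈ 4.0372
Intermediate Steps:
-48755/((-721*14)) + 30720/(-38744) = -48755/(-10094) + 30720*(-1/38744) = -48755*(-1/10094) - 3840/4843 = 995/206 - 3840/4843 = 4027745/997658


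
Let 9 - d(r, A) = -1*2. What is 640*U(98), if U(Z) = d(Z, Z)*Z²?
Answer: 67612160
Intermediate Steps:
d(r, A) = 11 (d(r, A) = 9 - (-1)*2 = 9 - 1*(-2) = 9 + 2 = 11)
U(Z) = 11*Z²
640*U(98) = 640*(11*98²) = 640*(11*9604) = 640*105644 = 67612160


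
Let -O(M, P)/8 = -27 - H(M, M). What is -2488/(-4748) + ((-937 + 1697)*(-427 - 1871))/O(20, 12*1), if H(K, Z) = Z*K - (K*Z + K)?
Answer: -259129616/8309 ≈ -31187.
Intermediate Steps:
H(K, Z) = -K (H(K, Z) = K*Z - (K + K*Z) = K*Z + (-K - K*Z) = -K)
O(M, P) = 216 - 8*M (O(M, P) = -8*(-27 - (-1)*M) = -8*(-27 + M) = 216 - 8*M)
-2488/(-4748) + ((-937 + 1697)*(-427 - 1871))/O(20, 12*1) = -2488/(-4748) + ((-937 + 1697)*(-427 - 1871))/(216 - 8*20) = -2488*(-1/4748) + (760*(-2298))/(216 - 160) = 622/1187 - 1746480/56 = 622/1187 - 1746480*1/56 = 622/1187 - 218310/7 = -259129616/8309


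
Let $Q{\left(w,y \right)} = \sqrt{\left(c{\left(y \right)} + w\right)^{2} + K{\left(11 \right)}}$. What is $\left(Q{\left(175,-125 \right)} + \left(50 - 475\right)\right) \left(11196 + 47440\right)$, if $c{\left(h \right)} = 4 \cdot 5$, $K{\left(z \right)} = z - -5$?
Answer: $-24920300 + 58636 \sqrt{38041} \approx -1.3484 \cdot 10^{7}$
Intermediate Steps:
$K{\left(z \right)} = 5 + z$ ($K{\left(z \right)} = z + 5 = 5 + z$)
$c{\left(h \right)} = 20$
$Q{\left(w,y \right)} = \sqrt{16 + \left(20 + w\right)^{2}}$ ($Q{\left(w,y \right)} = \sqrt{\left(20 + w\right)^{2} + \left(5 + 11\right)} = \sqrt{\left(20 + w\right)^{2} + 16} = \sqrt{16 + \left(20 + w\right)^{2}}$)
$\left(Q{\left(175,-125 \right)} + \left(50 - 475\right)\right) \left(11196 + 47440\right) = \left(\sqrt{16 + \left(20 + 175\right)^{2}} + \left(50 - 475\right)\right) \left(11196 + 47440\right) = \left(\sqrt{16 + 195^{2}} + \left(50 - 475\right)\right) 58636 = \left(\sqrt{16 + 38025} - 425\right) 58636 = \left(\sqrt{38041} - 425\right) 58636 = \left(-425 + \sqrt{38041}\right) 58636 = -24920300 + 58636 \sqrt{38041}$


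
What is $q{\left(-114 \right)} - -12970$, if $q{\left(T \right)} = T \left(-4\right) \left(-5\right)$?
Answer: $10690$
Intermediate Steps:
$q{\left(T \right)} = 20 T$ ($q{\left(T \right)} = - 4 T \left(-5\right) = 20 T$)
$q{\left(-114 \right)} - -12970 = 20 \left(-114\right) - -12970 = -2280 + 12970 = 10690$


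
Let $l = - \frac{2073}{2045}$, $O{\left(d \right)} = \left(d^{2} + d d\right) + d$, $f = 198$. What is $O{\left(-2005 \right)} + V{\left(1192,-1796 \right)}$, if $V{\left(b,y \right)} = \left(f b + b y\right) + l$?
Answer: $\frac{12542451232}{2045} \approx 6.1332 \cdot 10^{6}$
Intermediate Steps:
$O{\left(d \right)} = d + 2 d^{2}$ ($O{\left(d \right)} = \left(d^{2} + d^{2}\right) + d = 2 d^{2} + d = d + 2 d^{2}$)
$l = - \frac{2073}{2045}$ ($l = \left(-2073\right) \frac{1}{2045} = - \frac{2073}{2045} \approx -1.0137$)
$V{\left(b,y \right)} = - \frac{2073}{2045} + 198 b + b y$ ($V{\left(b,y \right)} = \left(198 b + b y\right) - \frac{2073}{2045} = - \frac{2073}{2045} + 198 b + b y$)
$O{\left(-2005 \right)} + V{\left(1192,-1796 \right)} = - 2005 \left(1 + 2 \left(-2005\right)\right) + \left(- \frac{2073}{2045} + 198 \cdot 1192 + 1192 \left(-1796\right)\right) = - 2005 \left(1 - 4010\right) - \frac{3895350793}{2045} = \left(-2005\right) \left(-4009\right) - \frac{3895350793}{2045} = 8038045 - \frac{3895350793}{2045} = \frac{12542451232}{2045}$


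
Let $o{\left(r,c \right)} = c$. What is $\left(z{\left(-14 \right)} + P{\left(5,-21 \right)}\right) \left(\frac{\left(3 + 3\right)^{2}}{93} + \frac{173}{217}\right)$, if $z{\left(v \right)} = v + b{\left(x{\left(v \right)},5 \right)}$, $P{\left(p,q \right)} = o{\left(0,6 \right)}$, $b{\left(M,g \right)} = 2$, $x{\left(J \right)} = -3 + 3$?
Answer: $- \frac{1542}{217} \approx -7.106$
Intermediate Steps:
$x{\left(J \right)} = 0$
$P{\left(p,q \right)} = 6$
$z{\left(v \right)} = 2 + v$ ($z{\left(v \right)} = v + 2 = 2 + v$)
$\left(z{\left(-14 \right)} + P{\left(5,-21 \right)}\right) \left(\frac{\left(3 + 3\right)^{2}}{93} + \frac{173}{217}\right) = \left(\left(2 - 14\right) + 6\right) \left(\frac{\left(3 + 3\right)^{2}}{93} + \frac{173}{217}\right) = \left(-12 + 6\right) \left(6^{2} \cdot \frac{1}{93} + 173 \cdot \frac{1}{217}\right) = - 6 \left(36 \cdot \frac{1}{93} + \frac{173}{217}\right) = - 6 \left(\frac{12}{31} + \frac{173}{217}\right) = \left(-6\right) \frac{257}{217} = - \frac{1542}{217}$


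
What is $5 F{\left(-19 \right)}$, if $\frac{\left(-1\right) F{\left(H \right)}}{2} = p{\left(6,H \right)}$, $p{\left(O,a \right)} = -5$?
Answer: $50$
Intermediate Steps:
$F{\left(H \right)} = 10$ ($F{\left(H \right)} = \left(-2\right) \left(-5\right) = 10$)
$5 F{\left(-19 \right)} = 5 \cdot 10 = 50$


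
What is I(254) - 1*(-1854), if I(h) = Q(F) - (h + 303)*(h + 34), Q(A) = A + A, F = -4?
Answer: -158570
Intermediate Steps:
Q(A) = 2*A
I(h) = -8 - (34 + h)*(303 + h) (I(h) = 2*(-4) - (h + 303)*(h + 34) = -8 - (303 + h)*(34 + h) = -8 - (34 + h)*(303 + h))
I(254) - 1*(-1854) = (-10310 - 1*254² - 337*254) - 1*(-1854) = (-10310 - 1*64516 - 85598) + 1854 = (-10310 - 64516 - 85598) + 1854 = -160424 + 1854 = -158570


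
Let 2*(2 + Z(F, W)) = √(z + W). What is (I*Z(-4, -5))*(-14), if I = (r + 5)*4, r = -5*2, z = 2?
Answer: -560 + 140*I*√3 ≈ -560.0 + 242.49*I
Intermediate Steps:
Z(F, W) = -2 + √(2 + W)/2
r = -10
I = -20 (I = (-10 + 5)*4 = -5*4 = -20)
(I*Z(-4, -5))*(-14) = -20*(-2 + √(2 - 5)/2)*(-14) = -20*(-2 + √(-3)/2)*(-14) = -20*(-2 + (I*√3)/2)*(-14) = -20*(-2 + I*√3/2)*(-14) = (40 - 10*I*√3)*(-14) = -560 + 140*I*√3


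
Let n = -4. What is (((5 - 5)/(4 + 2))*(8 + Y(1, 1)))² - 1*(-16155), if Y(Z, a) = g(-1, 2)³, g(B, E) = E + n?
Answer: 16155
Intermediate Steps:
g(B, E) = -4 + E (g(B, E) = E - 4 = -4 + E)
Y(Z, a) = -8 (Y(Z, a) = (-4 + 2)³ = (-2)³ = -8)
(((5 - 5)/(4 + 2))*(8 + Y(1, 1)))² - 1*(-16155) = (((5 - 5)/(4 + 2))*(8 - 8))² - 1*(-16155) = ((0/6)*0)² + 16155 = ((0*(⅙))*0)² + 16155 = (0*0)² + 16155 = 0² + 16155 = 0 + 16155 = 16155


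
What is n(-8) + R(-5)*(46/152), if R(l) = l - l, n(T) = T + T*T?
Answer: 56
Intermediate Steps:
n(T) = T + T²
R(l) = 0
n(-8) + R(-5)*(46/152) = -8*(1 - 8) + 0*(46/152) = -8*(-7) + 0*(46*(1/152)) = 56 + 0*(23/76) = 56 + 0 = 56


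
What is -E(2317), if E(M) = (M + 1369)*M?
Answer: -8540462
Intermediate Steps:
E(M) = M*(1369 + M) (E(M) = (1369 + M)*M = M*(1369 + M))
-E(2317) = -2317*(1369 + 2317) = -2317*3686 = -1*8540462 = -8540462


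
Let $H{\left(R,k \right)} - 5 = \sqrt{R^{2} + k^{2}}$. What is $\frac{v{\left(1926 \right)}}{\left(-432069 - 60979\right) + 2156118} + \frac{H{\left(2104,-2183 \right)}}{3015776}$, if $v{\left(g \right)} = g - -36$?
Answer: $\frac{2962633931}{2507723296160} + \frac{\sqrt{9192305}}{3015776} \approx 0.0021867$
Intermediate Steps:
$H{\left(R,k \right)} = 5 + \sqrt{R^{2} + k^{2}}$
$v{\left(g \right)} = 36 + g$ ($v{\left(g \right)} = g + 36 = 36 + g$)
$\frac{v{\left(1926 \right)}}{\left(-432069 - 60979\right) + 2156118} + \frac{H{\left(2104,-2183 \right)}}{3015776} = \frac{36 + 1926}{\left(-432069 - 60979\right) + 2156118} + \frac{5 + \sqrt{2104^{2} + \left(-2183\right)^{2}}}{3015776} = \frac{1962}{-493048 + 2156118} + \left(5 + \sqrt{4426816 + 4765489}\right) \frac{1}{3015776} = \frac{1962}{1663070} + \left(5 + \sqrt{9192305}\right) \frac{1}{3015776} = 1962 \cdot \frac{1}{1663070} + \left(\frac{5}{3015776} + \frac{\sqrt{9192305}}{3015776}\right) = \frac{981}{831535} + \left(\frac{5}{3015776} + \frac{\sqrt{9192305}}{3015776}\right) = \frac{2962633931}{2507723296160} + \frac{\sqrt{9192305}}{3015776}$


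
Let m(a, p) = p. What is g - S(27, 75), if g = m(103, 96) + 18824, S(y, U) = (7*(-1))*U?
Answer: 19445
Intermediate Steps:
S(y, U) = -7*U
g = 18920 (g = 96 + 18824 = 18920)
g - S(27, 75) = 18920 - (-7)*75 = 18920 - 1*(-525) = 18920 + 525 = 19445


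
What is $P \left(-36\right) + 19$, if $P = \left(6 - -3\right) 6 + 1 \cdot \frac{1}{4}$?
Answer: $-1934$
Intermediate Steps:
$P = \frac{217}{4}$ ($P = \left(6 + 3\right) 6 + 1 \cdot \frac{1}{4} = 9 \cdot 6 + \frac{1}{4} = 54 + \frac{1}{4} = \frac{217}{4} \approx 54.25$)
$P \left(-36\right) + 19 = \frac{217}{4} \left(-36\right) + 19 = -1953 + 19 = -1934$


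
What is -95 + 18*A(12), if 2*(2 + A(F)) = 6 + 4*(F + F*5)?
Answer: 2515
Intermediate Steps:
A(F) = 1 + 12*F (A(F) = -2 + (6 + 4*(F + F*5))/2 = -2 + (6 + 4*(F + 5*F))/2 = -2 + (6 + 4*(6*F))/2 = -2 + (6 + 24*F)/2 = -2 + (3 + 12*F) = 1 + 12*F)
-95 + 18*A(12) = -95 + 18*(1 + 12*12) = -95 + 18*(1 + 144) = -95 + 18*145 = -95 + 2610 = 2515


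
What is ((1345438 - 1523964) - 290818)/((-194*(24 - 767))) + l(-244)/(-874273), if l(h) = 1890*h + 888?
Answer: -171995130144/63009729383 ≈ -2.7297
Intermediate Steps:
l(h) = 888 + 1890*h
((1345438 - 1523964) - 290818)/((-194*(24 - 767))) + l(-244)/(-874273) = ((1345438 - 1523964) - 290818)/((-194*(24 - 767))) + (888 + 1890*(-244))/(-874273) = (-178526 - 290818)/((-194*(-743))) + (888 - 461160)*(-1/874273) = -469344/144142 - 460272*(-1/874273) = -469344*1/144142 + 460272/874273 = -234672/72071 + 460272/874273 = -171995130144/63009729383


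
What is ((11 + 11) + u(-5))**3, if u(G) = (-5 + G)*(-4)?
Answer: 238328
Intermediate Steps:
u(G) = 20 - 4*G
((11 + 11) + u(-5))**3 = ((11 + 11) + (20 - 4*(-5)))**3 = (22 + (20 + 20))**3 = (22 + 40)**3 = 62**3 = 238328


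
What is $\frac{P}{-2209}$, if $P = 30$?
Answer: $- \frac{30}{2209} \approx -0.013581$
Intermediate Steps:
$\frac{P}{-2209} = \frac{1}{-2209} \cdot 30 = \left(- \frac{1}{2209}\right) 30 = - \frac{30}{2209}$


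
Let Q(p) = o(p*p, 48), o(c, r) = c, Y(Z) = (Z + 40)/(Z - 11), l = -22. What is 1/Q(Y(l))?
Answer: 121/36 ≈ 3.3611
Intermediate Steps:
Y(Z) = (40 + Z)/(-11 + Z)
Q(p) = p**2 (Q(p) = p*p = p**2)
1/Q(Y(l)) = 1/(((40 - 22)/(-11 - 22))**2) = 1/((18/(-33))**2) = 1/((-1/33*18)**2) = 1/((-6/11)**2) = 1/(36/121) = 121/36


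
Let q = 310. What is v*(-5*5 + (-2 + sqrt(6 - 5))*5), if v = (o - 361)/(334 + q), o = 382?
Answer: -45/46 ≈ -0.97826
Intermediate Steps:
v = 3/92 (v = (382 - 361)/(334 + 310) = 21/644 = 21*(1/644) = 3/92 ≈ 0.032609)
v*(-5*5 + (-2 + sqrt(6 - 5))*5) = 3*(-5*5 + (-2 + sqrt(6 - 5))*5)/92 = 3*(-25 + (-2 + sqrt(1))*5)/92 = 3*(-25 + (-2 + 1)*5)/92 = 3*(-25 - 1*5)/92 = 3*(-25 - 5)/92 = (3/92)*(-30) = -45/46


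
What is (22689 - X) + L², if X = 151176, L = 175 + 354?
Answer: 151354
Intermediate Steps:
L = 529
(22689 - X) + L² = (22689 - 1*151176) + 529² = (22689 - 151176) + 279841 = -128487 + 279841 = 151354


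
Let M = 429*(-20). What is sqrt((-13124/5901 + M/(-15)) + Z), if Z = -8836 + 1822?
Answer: 13*I*sqrt(1327807614)/5901 ≈ 80.276*I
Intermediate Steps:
M = -8580
Z = -7014
sqrt((-13124/5901 + M/(-15)) + Z) = sqrt((-13124/5901 - 8580/(-15)) - 7014) = sqrt((-13124*1/5901 - 8580*(-1/15)) - 7014) = sqrt((-13124/5901 + 572) - 7014) = sqrt(3362248/5901 - 7014) = sqrt(-38027366/5901) = 13*I*sqrt(1327807614)/5901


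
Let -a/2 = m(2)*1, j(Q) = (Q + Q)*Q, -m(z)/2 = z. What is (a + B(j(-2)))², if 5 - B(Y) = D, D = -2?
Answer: 225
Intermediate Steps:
m(z) = -2*z
j(Q) = 2*Q² (j(Q) = (2*Q)*Q = 2*Q²)
B(Y) = 7 (B(Y) = 5 - 1*(-2) = 5 + 2 = 7)
a = 8 (a = -2*(-2*2) = -(-8) = -2*(-4) = 8)
(a + B(j(-2)))² = (8 + 7)² = 15² = 225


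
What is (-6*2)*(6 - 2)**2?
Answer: -192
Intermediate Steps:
(-6*2)*(6 - 2)**2 = -12*4**2 = -12*16 = -192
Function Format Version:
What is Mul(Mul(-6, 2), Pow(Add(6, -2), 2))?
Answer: -192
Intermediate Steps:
Mul(Mul(-6, 2), Pow(Add(6, -2), 2)) = Mul(-12, Pow(4, 2)) = Mul(-12, 16) = -192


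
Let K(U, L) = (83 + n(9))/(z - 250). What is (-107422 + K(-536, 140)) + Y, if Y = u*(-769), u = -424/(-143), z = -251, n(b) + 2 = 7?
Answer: -7859400986/71643 ≈ -1.0970e+5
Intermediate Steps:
n(b) = 5 (n(b) = -2 + 7 = 5)
u = 424/143 (u = -424*(-1/143) = 424/143 ≈ 2.9650)
K(U, L) = -88/501 (K(U, L) = (83 + 5)/(-251 - 250) = 88/(-501) = 88*(-1/501) = -88/501)
Y = -326056/143 (Y = (424/143)*(-769) = -326056/143 ≈ -2280.1)
(-107422 + K(-536, 140)) + Y = (-107422 - 88/501) - 326056/143 = -53818510/501 - 326056/143 = -7859400986/71643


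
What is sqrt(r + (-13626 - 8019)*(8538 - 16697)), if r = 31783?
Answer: 7*sqrt(3604762) ≈ 13290.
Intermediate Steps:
sqrt(r + (-13626 - 8019)*(8538 - 16697)) = sqrt(31783 + (-13626 - 8019)*(8538 - 16697)) = sqrt(31783 - 21645*(-8159)) = sqrt(31783 + 176601555) = sqrt(176633338) = 7*sqrt(3604762)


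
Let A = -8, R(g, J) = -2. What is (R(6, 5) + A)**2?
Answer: 100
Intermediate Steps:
(R(6, 5) + A)**2 = (-2 - 8)**2 = (-10)**2 = 100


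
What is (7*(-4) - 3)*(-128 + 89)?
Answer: 1209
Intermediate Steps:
(7*(-4) - 3)*(-128 + 89) = (-28 - 3)*(-39) = -31*(-39) = 1209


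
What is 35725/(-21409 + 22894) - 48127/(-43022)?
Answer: 321685909/12777534 ≈ 25.176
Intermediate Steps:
35725/(-21409 + 22894) - 48127/(-43022) = 35725/1485 - 48127*(-1/43022) = 35725*(1/1485) + 48127/43022 = 7145/297 + 48127/43022 = 321685909/12777534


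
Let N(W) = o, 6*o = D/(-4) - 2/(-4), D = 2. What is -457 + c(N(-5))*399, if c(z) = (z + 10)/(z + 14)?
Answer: -172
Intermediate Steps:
o = 0 (o = (2/(-4) - 2/(-4))/6 = (2*(-¼) - 2*(-¼))/6 = (-½ + ½)/6 = (⅙)*0 = 0)
N(W) = 0
c(z) = (10 + z)/(14 + z)
-457 + c(N(-5))*399 = -457 + ((10 + 0)/(14 + 0))*399 = -457 + (10/14)*399 = -457 + ((1/14)*10)*399 = -457 + (5/7)*399 = -457 + 285 = -172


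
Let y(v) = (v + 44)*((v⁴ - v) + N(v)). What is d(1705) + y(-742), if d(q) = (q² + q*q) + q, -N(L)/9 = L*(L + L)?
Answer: -211571338647073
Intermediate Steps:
N(L) = -18*L² (N(L) = -9*L*(L + L) = -9*L*2*L = -18*L²)
d(q) = q + 2*q² (d(q) = (q² + q²) + q = 2*q² + q = q + 2*q²)
y(v) = (44 + v)*(v⁴ - v - 18*v²) (y(v) = (v + 44)*((v⁴ - v) - 18*v²) = (44 + v)*(v⁴ - v - 18*v²))
d(1705) + y(-742) = 1705*(1 + 2*1705) - 742*(-44 + (-742)⁴ - 793*(-742) - 18*(-742)² + 44*(-742)³) = 1705*(1 + 3410) - 742*(-44 + 303120718096 + 588406 - 18*550564 + 44*(-408518488)) = 1705*3411 - 742*(-44 + 303120718096 + 588406 - 9910152 - 17974813472) = 5815755 - 742*285136582834 = 5815755 - 211571344462828 = -211571338647073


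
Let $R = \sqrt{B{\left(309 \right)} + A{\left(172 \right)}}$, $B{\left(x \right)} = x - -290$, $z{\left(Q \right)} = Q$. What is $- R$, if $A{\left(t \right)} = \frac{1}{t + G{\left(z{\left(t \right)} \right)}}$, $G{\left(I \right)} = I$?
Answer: $- \frac{17 \sqrt{61318}}{172} \approx -24.475$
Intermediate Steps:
$B{\left(x \right)} = 290 + x$ ($B{\left(x \right)} = x + 290 = 290 + x$)
$A{\left(t \right)} = \frac{1}{2 t}$ ($A{\left(t \right)} = \frac{1}{t + t} = \frac{1}{2 t}$)
$R = \frac{17 \sqrt{61318}}{172}$ ($R = \sqrt{\left(290 + 309\right) + \frac{1}{2 \cdot 172}} = \sqrt{599 + \frac{1}{2} \cdot \frac{1}{172}} = \sqrt{599 + \frac{1}{344}} = \sqrt{\frac{206057}{344}} = \frac{17 \sqrt{61318}}{172} \approx 24.475$)
$- R = - \frac{17 \sqrt{61318}}{172}$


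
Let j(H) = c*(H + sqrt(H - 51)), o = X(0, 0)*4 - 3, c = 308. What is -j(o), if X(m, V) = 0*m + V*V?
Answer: 924 - 924*I*sqrt(6) ≈ 924.0 - 2263.3*I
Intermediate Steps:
X(m, V) = V**2 (X(m, V) = 0 + V**2 = V**2)
o = -3 (o = 0**2*4 - 3 = 0*4 - 3 = 0 - 3 = -3)
j(H) = 308*H + 308*sqrt(-51 + H) (j(H) = 308*(H + sqrt(H - 51)) = 308*(H + sqrt(-51 + H)) = 308*H + 308*sqrt(-51 + H))
-j(o) = -(308*(-3) + 308*sqrt(-51 - 3)) = -(-924 + 308*sqrt(-54)) = -(-924 + 308*(3*I*sqrt(6))) = -(-924 + 924*I*sqrt(6)) = 924 - 924*I*sqrt(6)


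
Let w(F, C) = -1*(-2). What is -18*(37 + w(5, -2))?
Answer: -702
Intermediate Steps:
w(F, C) = 2
-18*(37 + w(5, -2)) = -18*(37 + 2) = -18*39 = -702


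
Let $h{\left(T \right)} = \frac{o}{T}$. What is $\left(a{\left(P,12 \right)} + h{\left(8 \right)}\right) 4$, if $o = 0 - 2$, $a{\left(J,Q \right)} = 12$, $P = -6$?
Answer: $47$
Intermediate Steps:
$o = -2$
$h{\left(T \right)} = - \frac{2}{T}$
$\left(a{\left(P,12 \right)} + h{\left(8 \right)}\right) 4 = \left(12 - \frac{2}{8}\right) 4 = \left(12 - \frac{1}{4}\right) 4 = \frac{47}{4} \cdot 4 = 47$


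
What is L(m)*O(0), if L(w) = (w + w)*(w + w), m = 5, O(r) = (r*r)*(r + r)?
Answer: 0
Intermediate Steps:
O(r) = 2*r³ (O(r) = r²*(2*r) = 2*r³)
L(w) = 4*w² (L(w) = (2*w)*(2*w) = 4*w²)
L(m)*O(0) = (4*5²)*(2*0³) = (4*25)*(2*0) = 100*0 = 0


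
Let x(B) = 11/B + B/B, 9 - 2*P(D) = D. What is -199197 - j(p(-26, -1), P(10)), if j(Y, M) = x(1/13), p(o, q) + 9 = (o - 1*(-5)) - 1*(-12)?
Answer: -199341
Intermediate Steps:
P(D) = 9/2 - D/2
p(o, q) = 8 + o (p(o, q) = -9 + ((o - 1*(-5)) - 1*(-12)) = -9 + ((o + 5) + 12) = -9 + ((5 + o) + 12) = -9 + (17 + o) = 8 + o)
x(B) = 1 + 11/B (x(B) = 11/B + 1 = 1 + 11/B)
j(Y, M) = 144 (j(Y, M) = (11 + 1/13)/(1/13) = 13*(144/13) = 144)
-199197 - j(p(-26, -1), P(10)) = -199197 - 1*144 = -199197 - 144 = -199341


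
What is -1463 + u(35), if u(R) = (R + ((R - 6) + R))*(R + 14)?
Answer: 3388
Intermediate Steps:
u(R) = (-6 + 3*R)*(14 + R) (u(R) = (R + ((-6 + R) + R))*(14 + R) = (R + (-6 + 2*R))*(14 + R) = (-6 + 3*R)*(14 + R))
-1463 + u(35) = -1463 + (-84 + 3*35**2 + 36*35) = -1463 + (-84 + 3*1225 + 1260) = -1463 + (-84 + 3675 + 1260) = -1463 + 4851 = 3388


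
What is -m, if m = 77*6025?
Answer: -463925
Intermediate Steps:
m = 463925
-m = -1*463925 = -463925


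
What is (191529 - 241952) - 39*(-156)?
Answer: -44339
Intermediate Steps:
(191529 - 241952) - 39*(-156) = -50423 + 6084 = -44339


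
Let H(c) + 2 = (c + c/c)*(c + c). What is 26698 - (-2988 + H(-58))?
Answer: 23076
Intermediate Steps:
H(c) = -2 + 2*c*(1 + c) (H(c) = -2 + (c + c/c)*(c + c) = -2 + (c + 1)*(2*c) = -2 + (1 + c)*(2*c) = -2 + 2*c*(1 + c))
26698 - (-2988 + H(-58)) = 26698 - (-2988 + (-2 + 2*(-58) + 2*(-58)**2)) = 26698 - (-2988 + (-2 - 116 + 2*3364)) = 26698 - (-2988 + (-2 - 116 + 6728)) = 26698 - (-2988 + 6610) = 26698 - 1*3622 = 26698 - 3622 = 23076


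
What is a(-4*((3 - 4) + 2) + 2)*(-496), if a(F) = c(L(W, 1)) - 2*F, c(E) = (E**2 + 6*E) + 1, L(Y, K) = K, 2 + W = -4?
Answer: -5952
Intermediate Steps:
W = -6 (W = -2 - 4 = -6)
c(E) = 1 + E**2 + 6*E
a(F) = 8 - 2*F (a(F) = (1 + 1**2 + 6*1) - 2*F = (1 + 1 + 6) - 2*F = 8 - 2*F)
a(-4*((3 - 4) + 2) + 2)*(-496) = (8 - 2*(-4*((3 - 4) + 2) + 2))*(-496) = (8 - 2*(-4*(-1 + 2) + 2))*(-496) = (8 - 2*(-4*1 + 2))*(-496) = (8 - 2*(-4 + 2))*(-496) = (8 - 2*(-2))*(-496) = (8 + 4)*(-496) = 12*(-496) = -5952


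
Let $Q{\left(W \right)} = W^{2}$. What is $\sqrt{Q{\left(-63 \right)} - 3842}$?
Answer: $\sqrt{127} \approx 11.269$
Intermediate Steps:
$\sqrt{Q{\left(-63 \right)} - 3842} = \sqrt{\left(-63\right)^{2} - 3842} = \sqrt{3969 - 3842} = \sqrt{127}$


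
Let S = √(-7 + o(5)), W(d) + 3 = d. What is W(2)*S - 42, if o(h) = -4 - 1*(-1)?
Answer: -42 - I*√10 ≈ -42.0 - 3.1623*I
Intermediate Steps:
W(d) = -3 + d
o(h) = -3 (o(h) = -4 + 1 = -3)
S = I*√10 (S = √(-7 - 3) = √(-10) = I*√10 ≈ 3.1623*I)
W(2)*S - 42 = (-3 + 2)*(I*√10) - 42 = -I*√10 - 42 = -42 - I*√10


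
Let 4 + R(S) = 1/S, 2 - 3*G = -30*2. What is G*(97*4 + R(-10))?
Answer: 119009/15 ≈ 7933.9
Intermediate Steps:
G = 62/3 (G = ⅔ - (-10)*2 = ⅔ - ⅓*(-60) = ⅔ + 20 = 62/3 ≈ 20.667)
R(S) = -4 + 1/S
G*(97*4 + R(-10)) = 62*(97*4 + (-4 + 1/(-10)))/3 = 62*(388 + (-4 - ⅒))/3 = 62*(388 - 41/10)/3 = (62/3)*(3839/10) = 119009/15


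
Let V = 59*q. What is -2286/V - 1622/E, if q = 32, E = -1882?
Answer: -309979/888304 ≈ -0.34896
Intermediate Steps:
V = 1888 (V = 59*32 = 1888)
-2286/V - 1622/E = -2286/1888 - 1622/(-1882) = -2286*1/1888 - 1622*(-1/1882) = -1143/944 + 811/941 = -309979/888304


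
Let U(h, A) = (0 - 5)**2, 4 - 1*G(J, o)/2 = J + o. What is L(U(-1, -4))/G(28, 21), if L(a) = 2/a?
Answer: -1/1125 ≈ -0.00088889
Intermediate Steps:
G(J, o) = 8 - 2*J - 2*o (G(J, o) = 8 - 2*(J + o) = 8 + (-2*J - 2*o) = 8 - 2*J - 2*o)
U(h, A) = 25 (U(h, A) = (-5)**2 = 25)
L(U(-1, -4))/G(28, 21) = (2/25)/(8 - 2*28 - 2*21) = (2*(1/25))/(8 - 56 - 42) = (2/25)/(-90) = (2/25)*(-1/90) = -1/1125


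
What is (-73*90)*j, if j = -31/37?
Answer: 203670/37 ≈ 5504.6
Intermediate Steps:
j = -31/37 (j = -31*1/37 = -31/37 ≈ -0.83784)
(-73*90)*j = -73*90*(-31/37) = -6570*(-31/37) = 203670/37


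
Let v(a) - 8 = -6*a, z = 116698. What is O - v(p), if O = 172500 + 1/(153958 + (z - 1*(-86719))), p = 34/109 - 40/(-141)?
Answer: 315810437732123/1830832125 ≈ 1.7250e+5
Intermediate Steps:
p = 9154/15369 (p = 34*(1/109) - 40*(-1/141) = 34/109 + 40/141 = 9154/15369 ≈ 0.59561)
v(a) = 8 - 6*a
O = 61647187501/357375 (O = 172500 + 1/(153958 + (116698 - 1*(-86719))) = 172500 + 1/(153958 + (116698 + 86719)) = 172500 + 1/(153958 + 203417) = 172500 + 1/357375 = 61647187501/357375 ≈ 1.7250e+5)
O - v(p) = 61647187501/357375 - (8 - 6*9154/15369) = 61647187501/357375 - (8 - 18308/5123) = 61647187501/357375 - 1*22676/5123 = 61647187501/357375 - 22676/5123 = 315810437732123/1830832125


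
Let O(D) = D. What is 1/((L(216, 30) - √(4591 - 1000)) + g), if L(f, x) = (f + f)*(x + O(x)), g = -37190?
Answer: -1610/18144187 + 3*√399/127009309 ≈ -8.8262e-5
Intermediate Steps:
L(f, x) = 4*f*x (L(f, x) = (f + f)*(x + x) = (2*f)*(2*x) = 4*f*x)
1/((L(216, 30) - √(4591 - 1000)) + g) = 1/((4*216*30 - √(4591 - 1000)) - 37190) = 1/((25920 - √3591) - 37190) = 1/((25920 - 3*√399) - 37190) = 1/(-11270 - 3*√399)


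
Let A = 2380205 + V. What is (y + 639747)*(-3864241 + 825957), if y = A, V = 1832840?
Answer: -14744160288928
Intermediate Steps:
A = 4213045 (A = 2380205 + 1832840 = 4213045)
y = 4213045
(y + 639747)*(-3864241 + 825957) = (4213045 + 639747)*(-3864241 + 825957) = 4852792*(-3038284) = -14744160288928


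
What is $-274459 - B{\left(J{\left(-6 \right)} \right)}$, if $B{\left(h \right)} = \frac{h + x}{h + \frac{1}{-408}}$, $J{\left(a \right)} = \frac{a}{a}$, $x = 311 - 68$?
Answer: $- \frac{111804365}{407} \approx -2.747 \cdot 10^{5}$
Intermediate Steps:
$x = 243$ ($x = 311 - 68 = 243$)
$J{\left(a \right)} = 1$
$B{\left(h \right)} = \frac{243 + h}{- \frac{1}{408} + h}$ ($B{\left(h \right)} = \frac{h + 243}{h + \frac{1}{-408}} = \frac{243 + h}{h - \frac{1}{408}} = \frac{243 + h}{- \frac{1}{408} + h}$)
$-274459 - B{\left(J{\left(-6 \right)} \right)} = -274459 - \frac{408 \left(243 + 1\right)}{-1 + 408 \cdot 1} = -274459 - 408 \frac{1}{-1 + 408} \cdot 244 = -274459 - 408 \cdot \frac{1}{407} \cdot 244 = -274459 - \frac{99552}{407} = - \frac{111804365}{407}$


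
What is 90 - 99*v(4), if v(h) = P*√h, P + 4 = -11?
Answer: 3060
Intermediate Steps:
P = -15 (P = -4 - 11 = -15)
v(h) = -15*√h
90 - 99*v(4) = 90 - (-1485)*√4 = 90 - (-1485)*2 = 90 - 99*(-30) = 90 + 2970 = 3060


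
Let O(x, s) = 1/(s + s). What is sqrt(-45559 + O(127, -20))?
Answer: I*sqrt(18223610)/20 ≈ 213.45*I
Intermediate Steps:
O(x, s) = 1/(2*s)
sqrt(-45559 + O(127, -20)) = sqrt(-45559 + (1/2)/(-20)) = sqrt(-45559 + (1/2)*(-1/20)) = sqrt(-45559 - 1/40) = sqrt(-1822361/40) = I*sqrt(18223610)/20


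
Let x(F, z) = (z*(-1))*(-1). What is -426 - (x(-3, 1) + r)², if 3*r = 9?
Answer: -442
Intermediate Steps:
x(F, z) = z (x(F, z) = -z*(-1) = z)
r = 3 (r = (⅓)*9 = 3)
-426 - (x(-3, 1) + r)² = -426 - (1 + 3)² = -426 - 1*4² = -426 - 1*16 = -426 - 16 = -442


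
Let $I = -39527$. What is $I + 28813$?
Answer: $-10714$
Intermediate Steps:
$I + 28813 = -39527 + 28813 = -10714$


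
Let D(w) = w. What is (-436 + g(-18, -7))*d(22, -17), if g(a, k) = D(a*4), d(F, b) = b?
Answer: 8636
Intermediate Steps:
g(a, k) = 4*a (g(a, k) = a*4 = 4*a)
(-436 + g(-18, -7))*d(22, -17) = (-436 + 4*(-18))*(-17) = (-436 - 72)*(-17) = -508*(-17) = 8636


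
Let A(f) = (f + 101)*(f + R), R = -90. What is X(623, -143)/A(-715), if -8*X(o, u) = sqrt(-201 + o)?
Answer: -sqrt(422)/3954160 ≈ -5.1952e-6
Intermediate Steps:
X(o, u) = -sqrt(-201 + o)/8
A(f) = (-90 + f)*(101 + f) (A(f) = (f + 101)*(f - 90) = (101 + f)*(-90 + f) = (-90 + f)*(101 + f))
X(623, -143)/A(-715) = (-sqrt(-201 + 623)/8)/(-9090 + (-715)**2 + 11*(-715)) = (-sqrt(422)/8)/(-9090 + 511225 - 7865) = -sqrt(422)/8/494270 = -sqrt(422)/8*(1/494270) = -sqrt(422)/3954160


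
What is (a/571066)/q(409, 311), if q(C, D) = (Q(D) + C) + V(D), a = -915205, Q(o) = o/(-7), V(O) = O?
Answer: -6406435/2700571114 ≈ -0.0023722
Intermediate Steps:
Q(o) = -o/7 (Q(o) = o*(-1/7) = -o/7)
q(C, D) = C + 6*D/7 (q(C, D) = (-D/7 + C) + D = (C - D/7) + D = C + 6*D/7)
(a/571066)/q(409, 311) = (-915205/571066)/(409 + (6/7)*311) = (-915205*1/571066)/(409 + 1866/7) = -915205/(571066*4729/7) = -915205/571066*7/4729 = -6406435/2700571114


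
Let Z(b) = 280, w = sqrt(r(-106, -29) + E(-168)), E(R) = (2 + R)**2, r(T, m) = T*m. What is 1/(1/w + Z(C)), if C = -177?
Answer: 8576400/2401391999 - sqrt(30630)/2401391999 ≈ 0.0035714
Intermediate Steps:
w = sqrt(30630) (w = sqrt(-106*(-29) + (2 - 168)**2) = sqrt(3074 + (-166)**2) = sqrt(3074 + 27556) = sqrt(30630) ≈ 175.01)
1/(1/w + Z(C)) = 1/(1/(sqrt(30630)) + 280) = 1/(sqrt(30630)/30630 + 280) = 1/(280 + sqrt(30630)/30630)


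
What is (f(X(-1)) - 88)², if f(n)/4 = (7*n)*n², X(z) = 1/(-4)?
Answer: 2002225/256 ≈ 7821.2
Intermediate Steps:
X(z) = -¼
f(n) = 28*n³ (f(n) = 4*((7*n)*n²) = 4*(7*n³) = 28*n³)
(f(X(-1)) - 88)² = (28*(-¼)³ - 88)² = (28*(-1/64) - 88)² = (-7/16 - 88)² = (-1415/16)² = 2002225/256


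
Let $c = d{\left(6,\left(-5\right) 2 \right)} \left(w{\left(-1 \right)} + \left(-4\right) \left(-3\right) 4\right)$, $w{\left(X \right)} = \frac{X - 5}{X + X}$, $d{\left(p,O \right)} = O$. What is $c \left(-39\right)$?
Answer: $19890$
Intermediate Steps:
$w{\left(X \right)} = \frac{-5 + X}{2 X}$
$c = -510$ ($c = \left(-5\right) 2 \left(\frac{-5 - 1}{2 \left(-1\right)} + \left(-4\right) \left(-3\right) 4\right) = - 10 \left(\frac{1}{2} \left(-1\right) \left(-6\right) + 12 \cdot 4\right) = - 10 \left(3 + 48\right) = \left(-10\right) 51 = -510$)
$c \left(-39\right) = \left(-510\right) \left(-39\right) = 19890$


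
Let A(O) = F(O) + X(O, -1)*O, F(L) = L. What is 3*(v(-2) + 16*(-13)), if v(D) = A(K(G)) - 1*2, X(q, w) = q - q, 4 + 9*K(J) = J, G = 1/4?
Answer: -2525/4 ≈ -631.25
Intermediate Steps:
G = ¼ ≈ 0.25000
K(J) = -4/9 + J/9
X(q, w) = 0
A(O) = O (A(O) = O + 0*O = O + 0 = O)
v(D) = -29/12 (v(D) = (-4/9 + (⅑)*(¼)) - 1*2 = (-4/9 + 1/36) - 2 = -5/12 - 2 = -29/12)
3*(v(-2) + 16*(-13)) = 3*(-29/12 + 16*(-13)) = 3*(-29/12 - 208) = 3*(-2525/12) = -2525/4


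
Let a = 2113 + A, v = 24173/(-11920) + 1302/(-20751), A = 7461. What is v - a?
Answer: -789554805281/82450640 ≈ -9576.1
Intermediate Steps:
v = -172377921/82450640 (v = 24173*(-1/11920) + 1302*(-1/20751) = -24173/11920 - 434/6917 = -172377921/82450640 ≈ -2.0907)
a = 9574 (a = 2113 + 7461 = 9574)
v - a = -172377921/82450640 - 1*9574 = -172377921/82450640 - 9574 = -789554805281/82450640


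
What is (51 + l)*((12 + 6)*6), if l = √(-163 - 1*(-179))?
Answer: 5940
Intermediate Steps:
l = 4 (l = √(-163 + 179) = √16 = 4)
(51 + l)*((12 + 6)*6) = (51 + 4)*((12 + 6)*6) = 55*(18*6) = 55*108 = 5940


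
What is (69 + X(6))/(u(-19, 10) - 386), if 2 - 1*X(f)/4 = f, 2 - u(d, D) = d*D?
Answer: -53/194 ≈ -0.27320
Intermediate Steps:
u(d, D) = 2 - D*d (u(d, D) = 2 - d*D = 2 - D*d)
X(f) = 8 - 4*f
(69 + X(6))/(u(-19, 10) - 386) = (69 + (8 - 4*6))/((2 - 1*10*(-19)) - 386) = (69 + (8 - 24))/((2 + 190) - 386) = (69 - 16)/(192 - 386) = 53/(-194) = 53*(-1/194) = -53/194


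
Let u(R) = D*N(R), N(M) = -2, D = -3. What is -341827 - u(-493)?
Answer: -341833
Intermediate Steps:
u(R) = 6 (u(R) = -3*(-2) = 6)
-341827 - u(-493) = -341827 - 1*6 = -341827 - 6 = -341833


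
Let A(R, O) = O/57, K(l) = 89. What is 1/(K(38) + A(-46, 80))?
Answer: 57/5153 ≈ 0.011062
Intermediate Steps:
A(R, O) = O/57 (A(R, O) = O*(1/57) = O/57)
1/(K(38) + A(-46, 80)) = 1/(89 + (1/57)*80) = 1/(89 + 80/57) = 1/(5153/57) = 57/5153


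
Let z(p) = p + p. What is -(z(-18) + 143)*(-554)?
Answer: 59278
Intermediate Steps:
z(p) = 2*p
-(z(-18) + 143)*(-554) = -(2*(-18) + 143)*(-554) = -(-36 + 143)*(-554) = -107*(-554) = -1*(-59278) = 59278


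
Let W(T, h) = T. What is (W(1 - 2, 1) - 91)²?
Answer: 8464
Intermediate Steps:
(W(1 - 2, 1) - 91)² = ((1 - 2) - 91)² = (-1 - 91)² = (-92)² = 8464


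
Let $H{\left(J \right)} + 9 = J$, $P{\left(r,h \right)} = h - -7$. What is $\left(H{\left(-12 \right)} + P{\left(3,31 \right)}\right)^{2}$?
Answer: $289$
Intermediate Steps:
$P{\left(r,h \right)} = 7 + h$ ($P{\left(r,h \right)} = h + 7 = 7 + h$)
$H{\left(J \right)} = -9 + J$
$\left(H{\left(-12 \right)} + P{\left(3,31 \right)}\right)^{2} = \left(\left(-9 - 12\right) + \left(7 + 31\right)\right)^{2} = \left(-21 + 38\right)^{2} = 17^{2} = 289$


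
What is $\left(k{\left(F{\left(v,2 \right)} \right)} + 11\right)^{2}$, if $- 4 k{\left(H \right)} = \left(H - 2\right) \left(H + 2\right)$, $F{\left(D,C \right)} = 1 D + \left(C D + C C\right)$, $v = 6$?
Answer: $11881$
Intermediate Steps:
$F{\left(D,C \right)} = D + C^{2} + C D$ ($F{\left(D,C \right)} = D + \left(C D + C^{2}\right) = D + \left(C^{2} + C D\right) = D + C^{2} + C D$)
$k{\left(H \right)} = - \frac{\left(-2 + H\right) \left(2 + H\right)}{4}$ ($k{\left(H \right)} = - \frac{\left(H - 2\right) \left(H + 2\right)}{4} = - \frac{\left(-2 + H\right) \left(2 + H\right)}{4}$)
$\left(k{\left(F{\left(v,2 \right)} \right)} + 11\right)^{2} = \left(\left(1 - \frac{\left(6 + 2^{2} + 2 \cdot 6\right)^{2}}{4}\right) + 11\right)^{2} = \left(\left(1 - \frac{\left(6 + 4 + 12\right)^{2}}{4}\right) + 11\right)^{2} = \left(\left(1 - \frac{22^{2}}{4}\right) + 11\right)^{2} = \left(\left(1 - 121\right) + 11\right)^{2} = \left(-120 + 11\right)^{2} = \left(-109\right)^{2} = 11881$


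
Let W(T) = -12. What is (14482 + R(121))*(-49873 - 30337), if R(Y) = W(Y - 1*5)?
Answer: -1160638700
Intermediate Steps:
R(Y) = -12
(14482 + R(121))*(-49873 - 30337) = (14482 - 12)*(-49873 - 30337) = 14470*(-80210) = -1160638700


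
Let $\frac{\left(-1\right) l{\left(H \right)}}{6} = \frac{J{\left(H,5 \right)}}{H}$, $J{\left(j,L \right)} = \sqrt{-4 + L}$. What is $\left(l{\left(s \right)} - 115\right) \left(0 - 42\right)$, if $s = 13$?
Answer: $\frac{63042}{13} \approx 4849.4$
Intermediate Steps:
$l{\left(H \right)} = - \frac{6}{H}$ ($l{\left(H \right)} = - 6 \frac{\sqrt{-4 + 5}}{H} = - 6 \frac{\sqrt{1}}{H} = - 6 \cdot 1 \frac{1}{H} = - \frac{6}{H}$)
$\left(l{\left(s \right)} - 115\right) \left(0 - 42\right) = \left(- \frac{6}{13} - 115\right) \left(0 - 42\right) = \left(\left(-6\right) \frac{1}{13} - 115\right) \left(0 - 42\right) = \left(- \frac{6}{13} - 115\right) \left(-42\right) = \left(- \frac{1501}{13}\right) \left(-42\right) = \frac{63042}{13}$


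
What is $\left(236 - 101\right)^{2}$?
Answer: $18225$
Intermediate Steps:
$\left(236 - 101\right)^{2} = 135^{2} = 18225$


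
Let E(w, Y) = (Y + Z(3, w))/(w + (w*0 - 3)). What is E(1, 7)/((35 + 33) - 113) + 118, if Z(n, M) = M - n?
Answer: 2125/18 ≈ 118.06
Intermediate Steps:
E(w, Y) = (-3 + Y + w)/(-3 + w) (E(w, Y) = (Y + (w - 1*3))/(w + (w*0 - 3)) = (Y + (w - 3))/(w + (0 - 3)) = (Y + (-3 + w))/(w - 3) = (-3 + Y + w)/(-3 + w))
E(1, 7)/((35 + 33) - 113) + 118 = ((-3 + 7 + 1)/(-3 + 1))/((35 + 33) - 113) + 118 = (5/(-2))/(68 - 113) + 118 = (-1/2*5)/(-45) + 118 = -1/45*(-5/2) + 118 = 1/18 + 118 = 2125/18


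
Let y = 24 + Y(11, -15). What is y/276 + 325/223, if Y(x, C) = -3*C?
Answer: 1523/892 ≈ 1.7074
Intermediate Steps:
y = 69 (y = 24 - 3*(-15) = 24 + 45 = 69)
y/276 + 325/223 = 69/276 + 325/223 = 69*(1/276) + 325*(1/223) = 1/4 + 325/223 = 1523/892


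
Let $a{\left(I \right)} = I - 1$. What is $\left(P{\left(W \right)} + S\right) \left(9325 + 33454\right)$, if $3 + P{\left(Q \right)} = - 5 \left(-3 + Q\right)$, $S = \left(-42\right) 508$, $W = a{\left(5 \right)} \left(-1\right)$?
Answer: $-911363816$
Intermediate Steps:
$a{\left(I \right)} = -1 + I$
$W = -4$ ($W = \left(-1 + 5\right) \left(-1\right) = 4 \left(-1\right) = -4$)
$S = -21336$
$P{\left(Q \right)} = 12 - 5 Q$ ($P{\left(Q \right)} = -3 - 5 \left(-3 + Q\right) = -3 - \left(-15 + 5 Q\right) = 12 - 5 Q$)
$\left(P{\left(W \right)} + S\right) \left(9325 + 33454\right) = \left(\left(12 - -20\right) - 21336\right) \left(9325 + 33454\right) = \left(\left(12 + 20\right) - 21336\right) 42779 = \left(32 - 21336\right) 42779 = \left(-21304\right) 42779 = -911363816$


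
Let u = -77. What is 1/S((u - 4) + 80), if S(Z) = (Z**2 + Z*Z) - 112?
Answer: -1/110 ≈ -0.0090909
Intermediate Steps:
S(Z) = -112 + 2*Z**2 (S(Z) = (Z**2 + Z**2) - 112 = 2*Z**2 - 112 = -112 + 2*Z**2)
1/S((u - 4) + 80) = 1/(-112 + 2*((-77 - 4) + 80)**2) = 1/(-112 + 2*(-81 + 80)**2) = 1/(-112 + 2*(-1)**2) = 1/(-112 + 2*1) = 1/(-112 + 2) = 1/(-110) = -1/110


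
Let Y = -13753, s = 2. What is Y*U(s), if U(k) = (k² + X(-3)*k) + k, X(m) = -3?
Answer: 0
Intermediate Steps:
U(k) = k² - 2*k (U(k) = (k² - 3*k) + k = k² - 2*k)
Y*U(s) = -27506*(-2 + 2) = -27506*0 = -13753*0 = 0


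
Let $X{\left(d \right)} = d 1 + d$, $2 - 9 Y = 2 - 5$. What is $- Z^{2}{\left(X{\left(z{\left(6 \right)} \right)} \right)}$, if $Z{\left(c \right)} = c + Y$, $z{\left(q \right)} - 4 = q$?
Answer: $- \frac{34225}{81} \approx -422.53$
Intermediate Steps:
$z{\left(q \right)} = 4 + q$
$Y = \frac{5}{9}$ ($Y = \frac{2}{9} - \frac{2 - 5}{9} = \frac{2}{9} - - \frac{1}{3} = \frac{2}{9} + \frac{1}{3} = \frac{5}{9} \approx 0.55556$)
$X{\left(d \right)} = 2 d$ ($X{\left(d \right)} = d + d = 2 d$)
$Z{\left(c \right)} = \frac{5}{9} + c$ ($Z{\left(c \right)} = c + \frac{5}{9} = \frac{5}{9} + c$)
$- Z^{2}{\left(X{\left(z{\left(6 \right)} \right)} \right)} = - \left(\frac{5}{9} + 2 \left(4 + 6\right)\right)^{2} = - \left(\frac{5}{9} + 2 \cdot 10\right)^{2} = - \left(\frac{5}{9} + 20\right)^{2} = - \left(\frac{185}{9}\right)^{2} = \left(-1\right) \frac{34225}{81} = - \frac{34225}{81}$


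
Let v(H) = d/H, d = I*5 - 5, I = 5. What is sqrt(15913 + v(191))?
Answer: sqrt(580525973)/191 ≈ 126.15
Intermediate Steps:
d = 20 (d = 5*5 - 5 = 25 - 5 = 20)
v(H) = 20/H
sqrt(15913 + v(191)) = sqrt(15913 + 20/191) = sqrt(3039403/191) = sqrt(580525973)/191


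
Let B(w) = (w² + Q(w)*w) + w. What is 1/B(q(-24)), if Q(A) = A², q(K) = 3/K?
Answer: -512/57 ≈ -8.9825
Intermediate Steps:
B(w) = w + w² + w³ (B(w) = (w² + w²*w) + w = (w² + w³) + w = w + w² + w³)
1/B(q(-24)) = 1/((3/(-24))*(1 + 3/(-24) + (3/(-24))²)) = 1/((3*(-1/24))*(1 + 3*(-1/24) + (3*(-1/24))²)) = 1/(-(1 - ⅛ + (-⅛)²)/8) = 1/(-(1 - ⅛ + 1/64)/8) = 1/(-⅛*57/64) = 1/(-57/512) = -512/57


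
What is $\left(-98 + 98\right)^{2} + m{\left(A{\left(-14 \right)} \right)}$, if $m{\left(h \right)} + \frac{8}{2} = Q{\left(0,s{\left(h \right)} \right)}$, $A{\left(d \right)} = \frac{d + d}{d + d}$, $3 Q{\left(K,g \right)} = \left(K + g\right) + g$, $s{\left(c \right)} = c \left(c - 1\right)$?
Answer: $-4$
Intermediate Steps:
$s{\left(c \right)} = c \left(-1 + c\right)$
$Q{\left(K,g \right)} = \frac{K}{3} + \frac{2 g}{3}$ ($Q{\left(K,g \right)} = \frac{\left(K + g\right) + g}{3} = \frac{K + 2 g}{3} = \frac{K}{3} + \frac{2 g}{3}$)
$A{\left(d \right)} = 1$ ($A{\left(d \right)} = \frac{2 d}{2 d} = 2 d \frac{1}{2 d} = 1$)
$m{\left(h \right)} = -4 + \frac{2 h \left(-1 + h\right)}{3}$ ($m{\left(h \right)} = -4 + \left(\frac{1}{3} \cdot 0 + \frac{2 h \left(-1 + h\right)}{3}\right) = -4 + \left(0 + \frac{2 h \left(-1 + h\right)}{3}\right) = -4 + \frac{2 h \left(-1 + h\right)}{3}$)
$\left(-98 + 98\right)^{2} + m{\left(A{\left(-14 \right)} \right)} = \left(-98 + 98\right)^{2} - \left(4 - \frac{2 \left(-1 + 1\right)}{3}\right) = 0^{2} - \left(4 - 0\right) = 0 + \left(-4 + 0\right) = 0 - 4 = -4$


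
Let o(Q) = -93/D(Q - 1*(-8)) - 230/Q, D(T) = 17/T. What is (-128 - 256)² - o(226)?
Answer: 285724037/1921 ≈ 1.4874e+5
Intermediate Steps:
o(Q) = -744/17 - 230/Q - 93*Q/17 (o(Q) = -(744/17 + 93*Q/17) - 230/Q = -93*(8/17 + Q/17) - 230/Q = (-744/17 - 93*Q/17) - 230/Q = -744/17 - 230/Q - 93*Q/17)
(-128 - 256)² - o(226) = (-128 - 256)² - (-3910 + 93*226*(-8 - 1*226))/(17*226) = (-384)² - (-3910 + 93*226*(-8 - 226))/(17*226) = 147456 - (-3910 + 93*226*(-234))/(17*226) = 147456 - (-3910 - 4918212)/(17*226) = 147456 - (-4922122)/(17*226) = 147456 - 1*(-2461061/1921) = 147456 + 2461061/1921 = 285724037/1921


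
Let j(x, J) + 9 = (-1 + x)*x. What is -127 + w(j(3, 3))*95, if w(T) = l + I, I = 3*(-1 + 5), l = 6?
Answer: 1583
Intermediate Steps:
j(x, J) = -9 + x*(-1 + x) (j(x, J) = -9 + (-1 + x)*x = -9 + x*(-1 + x))
I = 12 (I = 3*4 = 12)
w(T) = 18 (w(T) = 6 + 12 = 18)
-127 + w(j(3, 3))*95 = -127 + 18*95 = -127 + 1710 = 1583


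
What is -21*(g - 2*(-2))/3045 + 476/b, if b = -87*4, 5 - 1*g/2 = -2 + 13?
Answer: -571/435 ≈ -1.3126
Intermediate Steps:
g = -12 (g = 10 - 2*(-2 + 13) = 10 - 2*11 = 10 - 22 = -12)
b = -348
-21*(g - 2*(-2))/3045 + 476/b = -21*(-12 - 2*(-2))/3045 + 476/(-348) = -21*(-12 + 4)*(1/3045) + 476*(-1/348) = -21*(-8)*(1/3045) - 119/87 = 168*(1/3045) - 119/87 = 8/145 - 119/87 = -571/435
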